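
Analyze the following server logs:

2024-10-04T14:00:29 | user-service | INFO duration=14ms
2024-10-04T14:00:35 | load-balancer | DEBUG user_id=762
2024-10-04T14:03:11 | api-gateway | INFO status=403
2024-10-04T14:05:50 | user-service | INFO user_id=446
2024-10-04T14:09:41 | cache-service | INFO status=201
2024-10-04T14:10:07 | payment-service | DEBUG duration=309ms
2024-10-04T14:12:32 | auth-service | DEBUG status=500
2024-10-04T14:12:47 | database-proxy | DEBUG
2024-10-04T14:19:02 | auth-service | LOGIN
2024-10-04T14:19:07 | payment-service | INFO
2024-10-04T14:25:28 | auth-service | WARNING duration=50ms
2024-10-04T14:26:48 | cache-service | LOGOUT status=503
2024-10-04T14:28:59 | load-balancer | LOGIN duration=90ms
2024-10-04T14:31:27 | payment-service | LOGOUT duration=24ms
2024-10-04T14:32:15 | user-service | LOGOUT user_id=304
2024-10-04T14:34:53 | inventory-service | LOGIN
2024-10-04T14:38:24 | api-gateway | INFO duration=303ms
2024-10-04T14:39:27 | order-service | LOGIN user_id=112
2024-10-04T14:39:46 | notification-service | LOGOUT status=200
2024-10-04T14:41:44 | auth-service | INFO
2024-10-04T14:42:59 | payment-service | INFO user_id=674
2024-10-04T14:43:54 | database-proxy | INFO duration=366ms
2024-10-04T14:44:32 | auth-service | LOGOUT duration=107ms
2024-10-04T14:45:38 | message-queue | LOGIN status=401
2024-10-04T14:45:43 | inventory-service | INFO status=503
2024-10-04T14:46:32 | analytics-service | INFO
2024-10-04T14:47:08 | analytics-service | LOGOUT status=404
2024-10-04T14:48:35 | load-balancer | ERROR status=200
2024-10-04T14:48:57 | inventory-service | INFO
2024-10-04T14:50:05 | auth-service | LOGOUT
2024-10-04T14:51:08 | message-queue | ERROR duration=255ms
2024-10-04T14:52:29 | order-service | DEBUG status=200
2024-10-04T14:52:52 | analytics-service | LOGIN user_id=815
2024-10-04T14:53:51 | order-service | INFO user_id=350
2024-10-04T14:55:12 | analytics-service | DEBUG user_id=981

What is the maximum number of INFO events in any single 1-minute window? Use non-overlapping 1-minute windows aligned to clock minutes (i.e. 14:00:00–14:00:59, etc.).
1

To find the burst window:

1. Divide the log period into non-overlapping 1-minute windows starting at 14:00
2. Count INFO events in each window
3. Find the window with maximum count
4. Maximum events in a window: 1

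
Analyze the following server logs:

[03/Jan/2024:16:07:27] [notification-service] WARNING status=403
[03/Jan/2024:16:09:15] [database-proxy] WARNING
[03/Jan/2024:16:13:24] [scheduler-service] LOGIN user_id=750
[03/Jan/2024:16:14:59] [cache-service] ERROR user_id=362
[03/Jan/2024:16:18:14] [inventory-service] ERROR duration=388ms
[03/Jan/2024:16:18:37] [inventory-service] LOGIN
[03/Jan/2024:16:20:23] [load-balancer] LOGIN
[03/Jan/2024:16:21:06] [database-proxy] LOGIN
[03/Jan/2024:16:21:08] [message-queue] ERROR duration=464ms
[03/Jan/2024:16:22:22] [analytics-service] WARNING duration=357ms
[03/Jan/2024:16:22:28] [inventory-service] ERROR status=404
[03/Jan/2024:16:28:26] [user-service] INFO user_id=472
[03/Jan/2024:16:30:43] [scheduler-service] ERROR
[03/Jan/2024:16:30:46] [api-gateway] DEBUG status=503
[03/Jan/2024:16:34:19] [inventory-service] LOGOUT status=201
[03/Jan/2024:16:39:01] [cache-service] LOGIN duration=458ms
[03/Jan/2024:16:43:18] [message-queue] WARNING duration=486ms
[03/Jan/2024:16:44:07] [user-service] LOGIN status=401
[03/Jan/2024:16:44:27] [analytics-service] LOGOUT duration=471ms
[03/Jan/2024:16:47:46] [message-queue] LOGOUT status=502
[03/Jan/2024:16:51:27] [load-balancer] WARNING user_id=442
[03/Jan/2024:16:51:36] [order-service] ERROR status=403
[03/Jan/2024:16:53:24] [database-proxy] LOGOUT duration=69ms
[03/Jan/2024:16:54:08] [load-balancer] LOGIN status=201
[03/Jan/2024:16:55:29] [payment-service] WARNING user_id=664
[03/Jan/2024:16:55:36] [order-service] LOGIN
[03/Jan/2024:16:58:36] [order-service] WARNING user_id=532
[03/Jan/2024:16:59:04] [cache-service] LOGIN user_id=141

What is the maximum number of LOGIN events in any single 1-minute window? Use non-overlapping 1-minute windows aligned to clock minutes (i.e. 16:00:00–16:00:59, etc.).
1

To find the burst window:

1. Divide the log period into non-overlapping 1-minute windows starting at 16:00
2. Count LOGIN events in each window
3. Find the window with maximum count
4. Maximum events in a window: 1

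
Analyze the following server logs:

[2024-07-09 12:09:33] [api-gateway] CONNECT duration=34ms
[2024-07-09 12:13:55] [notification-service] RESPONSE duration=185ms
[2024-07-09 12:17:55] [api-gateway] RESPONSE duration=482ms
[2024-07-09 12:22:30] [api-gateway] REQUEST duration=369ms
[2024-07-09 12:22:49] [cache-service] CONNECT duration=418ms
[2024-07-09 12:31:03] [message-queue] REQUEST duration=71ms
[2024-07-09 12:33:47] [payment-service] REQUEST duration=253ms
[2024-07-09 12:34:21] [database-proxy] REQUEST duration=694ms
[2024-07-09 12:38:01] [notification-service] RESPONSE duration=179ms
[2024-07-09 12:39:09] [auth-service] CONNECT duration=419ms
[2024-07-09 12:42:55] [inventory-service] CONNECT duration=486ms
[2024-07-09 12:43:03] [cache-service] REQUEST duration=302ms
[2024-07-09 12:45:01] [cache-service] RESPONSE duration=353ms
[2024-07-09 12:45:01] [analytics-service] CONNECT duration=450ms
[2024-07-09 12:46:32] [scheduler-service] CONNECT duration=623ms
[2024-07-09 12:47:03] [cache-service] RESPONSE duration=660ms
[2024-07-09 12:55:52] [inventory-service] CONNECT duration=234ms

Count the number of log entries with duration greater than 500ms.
3

To count timeouts:

1. Threshold: 500ms
2. Extract duration from each log entry
3. Count entries where duration > 500
4. Timeout count: 3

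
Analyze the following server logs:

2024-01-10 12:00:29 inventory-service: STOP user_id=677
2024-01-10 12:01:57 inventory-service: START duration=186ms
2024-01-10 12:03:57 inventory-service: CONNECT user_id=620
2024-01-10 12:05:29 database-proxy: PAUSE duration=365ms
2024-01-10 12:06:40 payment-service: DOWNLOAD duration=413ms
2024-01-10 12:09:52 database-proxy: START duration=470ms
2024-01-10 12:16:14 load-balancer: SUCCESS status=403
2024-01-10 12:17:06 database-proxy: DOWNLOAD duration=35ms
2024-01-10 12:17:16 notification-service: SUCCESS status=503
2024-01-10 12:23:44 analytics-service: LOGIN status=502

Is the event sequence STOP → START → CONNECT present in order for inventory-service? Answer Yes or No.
Yes

To verify sequence order:

1. Find all events in sequence STOP → START → CONNECT for inventory-service
2. Extract their timestamps
3. Check if timestamps are in ascending order
4. Result: Yes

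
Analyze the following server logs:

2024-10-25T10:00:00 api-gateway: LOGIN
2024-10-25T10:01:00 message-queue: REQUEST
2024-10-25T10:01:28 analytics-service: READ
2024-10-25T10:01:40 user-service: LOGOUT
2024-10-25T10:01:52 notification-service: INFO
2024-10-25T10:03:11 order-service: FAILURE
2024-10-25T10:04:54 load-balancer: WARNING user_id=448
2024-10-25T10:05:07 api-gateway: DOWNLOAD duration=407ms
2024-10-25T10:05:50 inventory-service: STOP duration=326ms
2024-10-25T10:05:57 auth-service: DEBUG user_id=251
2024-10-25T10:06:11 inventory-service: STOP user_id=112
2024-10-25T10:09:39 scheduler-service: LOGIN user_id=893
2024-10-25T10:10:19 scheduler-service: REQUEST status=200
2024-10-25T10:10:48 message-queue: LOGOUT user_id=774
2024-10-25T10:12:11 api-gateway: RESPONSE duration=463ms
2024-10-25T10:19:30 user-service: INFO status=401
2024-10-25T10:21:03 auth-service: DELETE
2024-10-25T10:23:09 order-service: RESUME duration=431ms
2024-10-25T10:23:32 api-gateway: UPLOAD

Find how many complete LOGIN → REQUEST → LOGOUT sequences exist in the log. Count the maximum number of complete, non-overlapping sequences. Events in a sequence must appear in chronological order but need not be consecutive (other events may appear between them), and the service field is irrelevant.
2

To count sequences:

1. Look for pattern: LOGIN → REQUEST → LOGOUT
2. Greedily scan the log in chronological order, matching each sequence element in turn (ignoring service)
3. Each time the full pattern completes, increment the count and restart matching from the next event
4. Complete non-overlapping sequences found: 2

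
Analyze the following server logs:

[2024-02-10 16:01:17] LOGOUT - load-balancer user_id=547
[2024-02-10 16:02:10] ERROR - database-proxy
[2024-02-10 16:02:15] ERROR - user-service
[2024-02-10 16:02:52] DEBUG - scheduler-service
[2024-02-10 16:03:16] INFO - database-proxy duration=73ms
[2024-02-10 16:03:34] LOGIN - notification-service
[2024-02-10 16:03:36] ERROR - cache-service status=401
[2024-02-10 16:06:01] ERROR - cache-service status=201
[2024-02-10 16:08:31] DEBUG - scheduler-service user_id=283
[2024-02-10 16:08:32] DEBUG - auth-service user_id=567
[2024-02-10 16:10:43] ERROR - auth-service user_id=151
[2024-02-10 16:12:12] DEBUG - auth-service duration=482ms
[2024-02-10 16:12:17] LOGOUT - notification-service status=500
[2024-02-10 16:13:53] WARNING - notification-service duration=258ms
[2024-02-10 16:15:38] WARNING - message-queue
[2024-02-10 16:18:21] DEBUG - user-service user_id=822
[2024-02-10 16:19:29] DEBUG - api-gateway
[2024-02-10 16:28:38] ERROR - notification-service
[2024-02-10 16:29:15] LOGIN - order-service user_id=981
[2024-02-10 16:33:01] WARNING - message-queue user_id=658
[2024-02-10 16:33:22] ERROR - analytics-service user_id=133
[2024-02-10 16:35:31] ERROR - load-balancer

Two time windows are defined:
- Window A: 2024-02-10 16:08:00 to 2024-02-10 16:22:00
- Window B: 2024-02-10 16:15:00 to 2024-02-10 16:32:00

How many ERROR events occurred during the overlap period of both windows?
0

To find overlap events:

1. Window A: 2024-02-10 16:08:00 to 2024-02-10 16:22:00
2. Window B: 2024-02-10 16:15:00 to 2024-02-10 16:32:00
3. Overlap period: 2024-02-10 16:15:00 to 2024-02-10 16:22:00
4. Count ERROR events in overlap: 0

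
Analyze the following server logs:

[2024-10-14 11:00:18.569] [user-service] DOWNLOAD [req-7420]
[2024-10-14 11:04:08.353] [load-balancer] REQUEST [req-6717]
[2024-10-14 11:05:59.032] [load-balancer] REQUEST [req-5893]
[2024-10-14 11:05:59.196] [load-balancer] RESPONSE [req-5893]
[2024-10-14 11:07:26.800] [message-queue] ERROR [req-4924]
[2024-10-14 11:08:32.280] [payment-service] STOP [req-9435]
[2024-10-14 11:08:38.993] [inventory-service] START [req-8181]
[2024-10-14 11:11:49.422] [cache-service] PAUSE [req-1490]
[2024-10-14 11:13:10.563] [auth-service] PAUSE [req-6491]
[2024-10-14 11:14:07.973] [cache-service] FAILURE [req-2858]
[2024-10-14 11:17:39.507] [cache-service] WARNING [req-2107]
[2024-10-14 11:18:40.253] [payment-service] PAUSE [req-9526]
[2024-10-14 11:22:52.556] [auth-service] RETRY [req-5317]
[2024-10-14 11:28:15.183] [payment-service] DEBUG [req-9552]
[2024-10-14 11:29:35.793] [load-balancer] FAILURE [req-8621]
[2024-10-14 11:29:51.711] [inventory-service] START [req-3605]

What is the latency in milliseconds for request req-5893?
164

To calculate latency:

1. Find REQUEST with id req-5893: 2024-10-14 11:05:59.032
2. Find RESPONSE with id req-5893: 2024-10-14 11:05:59.196
3. Latency: 2024-10-14 11:05:59.196 - 2024-10-14 11:05:59.032 = 164ms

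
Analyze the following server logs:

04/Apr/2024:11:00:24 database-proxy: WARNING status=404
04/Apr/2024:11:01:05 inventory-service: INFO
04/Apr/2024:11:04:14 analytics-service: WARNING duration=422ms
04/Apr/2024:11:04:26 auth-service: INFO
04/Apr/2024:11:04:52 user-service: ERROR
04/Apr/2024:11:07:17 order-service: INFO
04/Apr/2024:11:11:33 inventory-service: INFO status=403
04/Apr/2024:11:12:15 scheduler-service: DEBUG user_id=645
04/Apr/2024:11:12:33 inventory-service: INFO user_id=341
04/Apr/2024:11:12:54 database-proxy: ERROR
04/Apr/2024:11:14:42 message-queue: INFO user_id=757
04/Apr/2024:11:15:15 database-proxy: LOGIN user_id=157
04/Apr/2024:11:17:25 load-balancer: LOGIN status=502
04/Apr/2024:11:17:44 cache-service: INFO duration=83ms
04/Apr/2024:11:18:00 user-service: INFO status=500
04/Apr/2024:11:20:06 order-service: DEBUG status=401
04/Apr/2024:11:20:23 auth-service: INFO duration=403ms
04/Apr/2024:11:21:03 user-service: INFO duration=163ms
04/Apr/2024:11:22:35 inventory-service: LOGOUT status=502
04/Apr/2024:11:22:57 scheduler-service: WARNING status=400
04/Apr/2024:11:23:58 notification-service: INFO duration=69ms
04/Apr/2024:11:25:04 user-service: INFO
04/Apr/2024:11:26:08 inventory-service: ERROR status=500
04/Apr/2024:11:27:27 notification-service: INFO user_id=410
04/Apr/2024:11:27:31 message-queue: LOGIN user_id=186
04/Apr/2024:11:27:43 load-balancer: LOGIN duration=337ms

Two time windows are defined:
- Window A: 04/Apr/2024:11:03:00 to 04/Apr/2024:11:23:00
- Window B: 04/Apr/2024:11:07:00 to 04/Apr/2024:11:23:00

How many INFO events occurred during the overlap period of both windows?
8

To find overlap events:

1. Window A: 04/Apr/2024:11:03:00 to 04/Apr/2024:11:23:00
2. Window B: 04/Apr/2024:11:07:00 to 04/Apr/2024:11:23:00
3. Overlap period: 04/Apr/2024:11:07:00 to 04/Apr/2024:11:23:00
4. Count INFO events in overlap: 8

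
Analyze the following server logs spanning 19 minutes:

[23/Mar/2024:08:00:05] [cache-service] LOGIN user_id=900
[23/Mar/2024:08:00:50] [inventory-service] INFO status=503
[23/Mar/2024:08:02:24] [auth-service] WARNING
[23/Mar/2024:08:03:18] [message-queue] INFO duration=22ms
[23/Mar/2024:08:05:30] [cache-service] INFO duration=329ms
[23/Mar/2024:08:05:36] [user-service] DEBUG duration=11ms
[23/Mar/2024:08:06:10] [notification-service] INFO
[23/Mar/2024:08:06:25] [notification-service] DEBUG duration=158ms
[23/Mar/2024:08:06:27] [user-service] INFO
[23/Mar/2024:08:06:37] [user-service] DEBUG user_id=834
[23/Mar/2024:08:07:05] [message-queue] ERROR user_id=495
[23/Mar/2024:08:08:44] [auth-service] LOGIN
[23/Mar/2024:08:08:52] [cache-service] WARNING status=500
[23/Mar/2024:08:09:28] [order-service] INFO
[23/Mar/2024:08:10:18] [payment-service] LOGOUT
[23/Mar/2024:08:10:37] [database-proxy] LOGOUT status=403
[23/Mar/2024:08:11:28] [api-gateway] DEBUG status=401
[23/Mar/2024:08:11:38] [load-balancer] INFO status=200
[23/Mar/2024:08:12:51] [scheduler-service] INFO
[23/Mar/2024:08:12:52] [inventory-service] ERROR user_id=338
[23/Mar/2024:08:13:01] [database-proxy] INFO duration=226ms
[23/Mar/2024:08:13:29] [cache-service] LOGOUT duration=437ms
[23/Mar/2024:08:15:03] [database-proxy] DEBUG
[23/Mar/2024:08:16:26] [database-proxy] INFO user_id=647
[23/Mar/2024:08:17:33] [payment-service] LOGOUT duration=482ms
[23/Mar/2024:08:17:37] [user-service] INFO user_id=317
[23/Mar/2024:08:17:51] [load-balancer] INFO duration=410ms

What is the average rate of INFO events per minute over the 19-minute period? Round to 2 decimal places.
0.63

To calculate the rate:

1. Count total INFO events: 12
2. Total time period: 19 minutes
3. Rate = 12 / 19 = 0.63 events per minute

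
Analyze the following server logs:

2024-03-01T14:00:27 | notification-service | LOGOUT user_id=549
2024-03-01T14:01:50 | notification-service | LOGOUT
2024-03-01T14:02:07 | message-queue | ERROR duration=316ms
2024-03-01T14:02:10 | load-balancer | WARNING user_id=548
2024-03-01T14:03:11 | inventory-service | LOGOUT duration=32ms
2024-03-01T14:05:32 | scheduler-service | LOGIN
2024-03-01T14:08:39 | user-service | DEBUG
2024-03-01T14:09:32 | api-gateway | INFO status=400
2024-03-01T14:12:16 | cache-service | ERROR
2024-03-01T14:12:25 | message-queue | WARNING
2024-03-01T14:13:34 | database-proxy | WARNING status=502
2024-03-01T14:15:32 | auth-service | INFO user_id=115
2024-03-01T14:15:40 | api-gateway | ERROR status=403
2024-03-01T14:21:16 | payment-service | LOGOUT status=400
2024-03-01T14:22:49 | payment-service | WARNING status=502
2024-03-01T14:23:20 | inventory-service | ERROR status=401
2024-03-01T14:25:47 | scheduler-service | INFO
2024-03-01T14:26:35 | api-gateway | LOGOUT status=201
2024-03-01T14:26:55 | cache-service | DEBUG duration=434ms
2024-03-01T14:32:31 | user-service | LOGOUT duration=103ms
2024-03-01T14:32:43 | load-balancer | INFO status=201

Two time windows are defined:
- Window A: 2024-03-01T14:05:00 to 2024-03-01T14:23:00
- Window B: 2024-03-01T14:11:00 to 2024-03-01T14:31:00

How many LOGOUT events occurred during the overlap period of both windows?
1

To find overlap events:

1. Window A: 2024-03-01T14:05:00 to 2024-03-01T14:23:00
2. Window B: 2024-03-01T14:11:00 to 2024-03-01T14:31:00
3. Overlap period: 2024-03-01T14:11:00 to 2024-03-01T14:23:00
4. Count LOGOUT events in overlap: 1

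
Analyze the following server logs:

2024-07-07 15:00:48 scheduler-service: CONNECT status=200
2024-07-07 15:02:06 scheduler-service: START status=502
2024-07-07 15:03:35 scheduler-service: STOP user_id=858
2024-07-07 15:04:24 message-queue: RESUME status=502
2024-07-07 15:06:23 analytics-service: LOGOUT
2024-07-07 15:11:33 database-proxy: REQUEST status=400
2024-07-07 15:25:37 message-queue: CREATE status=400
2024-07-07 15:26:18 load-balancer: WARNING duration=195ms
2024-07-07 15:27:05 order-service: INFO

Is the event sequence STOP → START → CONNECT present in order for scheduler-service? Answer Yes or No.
No

To verify sequence order:

1. Find all events in sequence STOP → START → CONNECT for scheduler-service
2. Extract their timestamps
3. Check if timestamps are in ascending order
4. Result: No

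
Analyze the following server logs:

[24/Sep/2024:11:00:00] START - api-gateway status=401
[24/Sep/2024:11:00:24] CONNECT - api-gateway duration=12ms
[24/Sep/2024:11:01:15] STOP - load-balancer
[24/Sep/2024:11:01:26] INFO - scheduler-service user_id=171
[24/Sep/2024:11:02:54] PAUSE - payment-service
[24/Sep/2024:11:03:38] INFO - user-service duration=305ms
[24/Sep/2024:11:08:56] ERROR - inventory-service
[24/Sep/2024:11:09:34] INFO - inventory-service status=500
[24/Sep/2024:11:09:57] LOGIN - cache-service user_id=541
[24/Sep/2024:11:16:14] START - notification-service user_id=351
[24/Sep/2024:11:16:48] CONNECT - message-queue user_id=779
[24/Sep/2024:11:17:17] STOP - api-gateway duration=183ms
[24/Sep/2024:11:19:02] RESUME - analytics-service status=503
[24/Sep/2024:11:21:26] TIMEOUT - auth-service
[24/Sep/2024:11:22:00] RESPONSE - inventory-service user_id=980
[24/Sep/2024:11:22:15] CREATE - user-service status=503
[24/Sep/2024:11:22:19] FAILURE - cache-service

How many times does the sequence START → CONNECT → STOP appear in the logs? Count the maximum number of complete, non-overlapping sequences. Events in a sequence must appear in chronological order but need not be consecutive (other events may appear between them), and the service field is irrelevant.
2

To count sequences:

1. Look for pattern: START → CONNECT → STOP
2. Greedily scan the log in chronological order, matching each sequence element in turn (ignoring service)
3. Each time the full pattern completes, increment the count and restart matching from the next event
4. Complete non-overlapping sequences found: 2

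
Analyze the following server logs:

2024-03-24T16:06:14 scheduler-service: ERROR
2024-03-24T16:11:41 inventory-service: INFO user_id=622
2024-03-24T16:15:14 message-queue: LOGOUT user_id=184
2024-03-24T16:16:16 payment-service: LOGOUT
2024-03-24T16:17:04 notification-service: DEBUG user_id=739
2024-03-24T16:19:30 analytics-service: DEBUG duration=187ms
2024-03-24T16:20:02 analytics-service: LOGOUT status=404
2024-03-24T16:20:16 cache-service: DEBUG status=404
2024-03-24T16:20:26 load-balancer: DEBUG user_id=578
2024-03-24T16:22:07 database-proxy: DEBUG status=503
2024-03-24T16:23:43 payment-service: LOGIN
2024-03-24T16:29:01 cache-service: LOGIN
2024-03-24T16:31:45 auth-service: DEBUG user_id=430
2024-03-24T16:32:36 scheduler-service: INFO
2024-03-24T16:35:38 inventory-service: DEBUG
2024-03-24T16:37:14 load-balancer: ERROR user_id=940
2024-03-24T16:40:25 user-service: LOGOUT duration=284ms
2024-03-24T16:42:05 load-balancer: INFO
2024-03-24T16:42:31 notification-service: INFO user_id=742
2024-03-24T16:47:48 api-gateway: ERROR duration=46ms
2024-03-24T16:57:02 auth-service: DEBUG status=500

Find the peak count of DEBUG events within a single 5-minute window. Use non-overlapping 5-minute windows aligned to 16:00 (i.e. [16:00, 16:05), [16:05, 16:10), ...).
3

To find the burst window:

1. Divide the log period into non-overlapping 5-minute windows starting at 16:00
2. Count DEBUG events in each window
3. Find the window with maximum count
4. Maximum events in a window: 3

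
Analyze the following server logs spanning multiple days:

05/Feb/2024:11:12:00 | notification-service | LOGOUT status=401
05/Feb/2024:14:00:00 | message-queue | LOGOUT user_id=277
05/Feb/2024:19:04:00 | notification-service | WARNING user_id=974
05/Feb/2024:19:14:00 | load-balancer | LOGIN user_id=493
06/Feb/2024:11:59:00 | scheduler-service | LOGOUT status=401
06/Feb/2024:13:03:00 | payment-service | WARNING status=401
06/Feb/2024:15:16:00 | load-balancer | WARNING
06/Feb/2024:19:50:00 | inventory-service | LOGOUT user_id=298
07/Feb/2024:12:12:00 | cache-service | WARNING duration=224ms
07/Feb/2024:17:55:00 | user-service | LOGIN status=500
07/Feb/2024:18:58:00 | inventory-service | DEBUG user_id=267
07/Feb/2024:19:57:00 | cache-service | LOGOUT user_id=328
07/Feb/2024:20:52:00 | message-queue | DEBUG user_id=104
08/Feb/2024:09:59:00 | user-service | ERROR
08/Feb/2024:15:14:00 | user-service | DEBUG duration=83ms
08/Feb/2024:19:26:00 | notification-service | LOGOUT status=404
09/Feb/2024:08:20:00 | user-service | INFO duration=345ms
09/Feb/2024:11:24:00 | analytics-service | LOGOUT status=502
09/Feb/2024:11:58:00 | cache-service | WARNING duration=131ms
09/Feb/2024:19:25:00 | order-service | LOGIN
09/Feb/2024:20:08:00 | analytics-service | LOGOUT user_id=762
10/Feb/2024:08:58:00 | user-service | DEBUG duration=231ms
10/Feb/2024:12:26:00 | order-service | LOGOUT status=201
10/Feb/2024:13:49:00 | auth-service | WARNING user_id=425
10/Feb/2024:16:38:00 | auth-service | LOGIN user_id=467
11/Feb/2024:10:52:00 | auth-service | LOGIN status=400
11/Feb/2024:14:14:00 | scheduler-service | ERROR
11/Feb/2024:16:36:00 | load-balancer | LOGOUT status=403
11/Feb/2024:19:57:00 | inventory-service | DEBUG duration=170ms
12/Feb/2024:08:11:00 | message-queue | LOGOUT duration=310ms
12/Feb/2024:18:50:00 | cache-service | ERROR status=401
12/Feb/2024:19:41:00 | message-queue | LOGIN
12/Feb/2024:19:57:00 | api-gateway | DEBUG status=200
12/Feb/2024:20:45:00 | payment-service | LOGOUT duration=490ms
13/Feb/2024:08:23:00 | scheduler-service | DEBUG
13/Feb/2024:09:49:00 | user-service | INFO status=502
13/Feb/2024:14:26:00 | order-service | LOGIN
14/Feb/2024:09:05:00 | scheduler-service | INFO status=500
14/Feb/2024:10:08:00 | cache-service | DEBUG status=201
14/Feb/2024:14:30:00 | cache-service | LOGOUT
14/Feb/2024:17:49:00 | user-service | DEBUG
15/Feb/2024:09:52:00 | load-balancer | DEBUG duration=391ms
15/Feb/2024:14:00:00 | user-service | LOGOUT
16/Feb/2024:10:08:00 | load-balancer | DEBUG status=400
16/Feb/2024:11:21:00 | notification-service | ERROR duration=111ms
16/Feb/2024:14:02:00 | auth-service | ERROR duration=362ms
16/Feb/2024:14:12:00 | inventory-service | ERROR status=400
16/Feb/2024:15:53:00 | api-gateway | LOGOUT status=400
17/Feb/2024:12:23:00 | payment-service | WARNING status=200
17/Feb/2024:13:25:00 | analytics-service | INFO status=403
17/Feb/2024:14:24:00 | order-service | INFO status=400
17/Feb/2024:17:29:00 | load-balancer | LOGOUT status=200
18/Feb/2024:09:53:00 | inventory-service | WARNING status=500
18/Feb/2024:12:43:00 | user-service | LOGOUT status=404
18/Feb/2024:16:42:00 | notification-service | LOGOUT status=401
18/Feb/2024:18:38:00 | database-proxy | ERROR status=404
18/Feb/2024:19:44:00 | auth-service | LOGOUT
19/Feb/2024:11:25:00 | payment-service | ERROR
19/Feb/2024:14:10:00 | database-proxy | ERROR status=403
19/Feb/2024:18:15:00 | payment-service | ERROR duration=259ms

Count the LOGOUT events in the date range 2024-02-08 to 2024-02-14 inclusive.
8

To filter by date range:

1. Date range: 2024-02-08 through 2024-02-14, both dates inclusive
2. Filter for LOGOUT events whose date falls in this range
3. Count matching events: 8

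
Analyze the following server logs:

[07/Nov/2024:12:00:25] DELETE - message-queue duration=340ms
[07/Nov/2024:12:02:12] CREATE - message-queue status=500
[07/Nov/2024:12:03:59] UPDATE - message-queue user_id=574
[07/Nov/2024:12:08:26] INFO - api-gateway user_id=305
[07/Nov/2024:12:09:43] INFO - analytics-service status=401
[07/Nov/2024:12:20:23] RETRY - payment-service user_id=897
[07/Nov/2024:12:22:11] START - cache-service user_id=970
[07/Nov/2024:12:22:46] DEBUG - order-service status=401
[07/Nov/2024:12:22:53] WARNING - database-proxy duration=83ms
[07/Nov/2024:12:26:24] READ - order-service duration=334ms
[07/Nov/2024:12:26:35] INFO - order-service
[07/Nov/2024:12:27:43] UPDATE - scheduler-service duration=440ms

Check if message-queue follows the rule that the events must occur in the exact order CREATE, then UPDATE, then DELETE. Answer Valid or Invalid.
Invalid

To validate ordering:

1. Required order: CREATE → UPDATE → DELETE
2. Rule: the events must occur in the exact order CREATE, then UPDATE, then DELETE
3. Check actual order of events for message-queue
4. Result: Invalid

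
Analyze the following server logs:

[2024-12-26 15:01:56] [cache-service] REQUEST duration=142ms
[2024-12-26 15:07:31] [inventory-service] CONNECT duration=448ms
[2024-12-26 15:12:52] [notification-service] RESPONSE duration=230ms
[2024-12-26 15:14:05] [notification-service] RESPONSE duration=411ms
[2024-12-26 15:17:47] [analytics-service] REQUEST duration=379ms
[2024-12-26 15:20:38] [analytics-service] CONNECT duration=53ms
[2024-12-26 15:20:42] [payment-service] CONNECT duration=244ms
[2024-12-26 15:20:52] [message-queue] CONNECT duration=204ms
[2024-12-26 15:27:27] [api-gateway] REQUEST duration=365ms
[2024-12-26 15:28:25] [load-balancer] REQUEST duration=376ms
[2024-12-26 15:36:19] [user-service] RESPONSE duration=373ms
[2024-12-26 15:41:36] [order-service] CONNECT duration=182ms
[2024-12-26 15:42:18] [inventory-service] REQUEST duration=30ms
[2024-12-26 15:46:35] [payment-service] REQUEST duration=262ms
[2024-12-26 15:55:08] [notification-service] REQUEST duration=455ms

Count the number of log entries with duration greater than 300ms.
7

To count timeouts:

1. Threshold: 300ms
2. Extract duration from each log entry
3. Count entries where duration > 300
4. Timeout count: 7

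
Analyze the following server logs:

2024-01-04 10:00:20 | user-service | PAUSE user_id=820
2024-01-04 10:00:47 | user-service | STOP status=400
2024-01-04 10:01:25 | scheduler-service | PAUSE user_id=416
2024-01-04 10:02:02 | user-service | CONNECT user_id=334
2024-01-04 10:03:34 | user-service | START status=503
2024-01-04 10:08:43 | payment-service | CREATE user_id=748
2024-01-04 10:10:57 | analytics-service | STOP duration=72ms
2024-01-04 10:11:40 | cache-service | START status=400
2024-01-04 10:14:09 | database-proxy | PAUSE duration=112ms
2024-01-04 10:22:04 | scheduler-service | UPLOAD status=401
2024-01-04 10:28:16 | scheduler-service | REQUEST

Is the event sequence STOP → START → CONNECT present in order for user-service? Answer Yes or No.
No

To verify sequence order:

1. Find all events in sequence STOP → START → CONNECT for user-service
2. Extract their timestamps
3. Check if timestamps are in ascending order
4. Result: No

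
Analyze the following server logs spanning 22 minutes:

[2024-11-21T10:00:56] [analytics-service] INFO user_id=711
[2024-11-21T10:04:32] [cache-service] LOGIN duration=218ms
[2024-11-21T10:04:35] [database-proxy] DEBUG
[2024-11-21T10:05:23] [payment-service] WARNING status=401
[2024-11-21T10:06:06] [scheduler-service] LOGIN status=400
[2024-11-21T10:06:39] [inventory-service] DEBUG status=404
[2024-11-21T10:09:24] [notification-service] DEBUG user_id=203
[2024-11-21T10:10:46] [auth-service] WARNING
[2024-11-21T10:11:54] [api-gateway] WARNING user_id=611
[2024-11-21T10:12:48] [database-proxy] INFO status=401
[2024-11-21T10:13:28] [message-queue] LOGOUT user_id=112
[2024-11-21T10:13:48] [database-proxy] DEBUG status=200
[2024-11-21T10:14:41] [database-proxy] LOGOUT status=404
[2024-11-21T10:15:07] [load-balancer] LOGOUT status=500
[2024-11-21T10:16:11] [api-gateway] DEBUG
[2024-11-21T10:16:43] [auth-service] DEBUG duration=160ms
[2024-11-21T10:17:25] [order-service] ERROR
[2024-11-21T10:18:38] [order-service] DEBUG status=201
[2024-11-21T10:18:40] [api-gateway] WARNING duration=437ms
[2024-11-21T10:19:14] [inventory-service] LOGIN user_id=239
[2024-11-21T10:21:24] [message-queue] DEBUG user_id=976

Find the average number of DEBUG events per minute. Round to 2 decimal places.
0.36

To calculate the rate:

1. Count total DEBUG events: 8
2. Total time period: 22 minutes
3. Rate = 8 / 22 = 0.36 events per minute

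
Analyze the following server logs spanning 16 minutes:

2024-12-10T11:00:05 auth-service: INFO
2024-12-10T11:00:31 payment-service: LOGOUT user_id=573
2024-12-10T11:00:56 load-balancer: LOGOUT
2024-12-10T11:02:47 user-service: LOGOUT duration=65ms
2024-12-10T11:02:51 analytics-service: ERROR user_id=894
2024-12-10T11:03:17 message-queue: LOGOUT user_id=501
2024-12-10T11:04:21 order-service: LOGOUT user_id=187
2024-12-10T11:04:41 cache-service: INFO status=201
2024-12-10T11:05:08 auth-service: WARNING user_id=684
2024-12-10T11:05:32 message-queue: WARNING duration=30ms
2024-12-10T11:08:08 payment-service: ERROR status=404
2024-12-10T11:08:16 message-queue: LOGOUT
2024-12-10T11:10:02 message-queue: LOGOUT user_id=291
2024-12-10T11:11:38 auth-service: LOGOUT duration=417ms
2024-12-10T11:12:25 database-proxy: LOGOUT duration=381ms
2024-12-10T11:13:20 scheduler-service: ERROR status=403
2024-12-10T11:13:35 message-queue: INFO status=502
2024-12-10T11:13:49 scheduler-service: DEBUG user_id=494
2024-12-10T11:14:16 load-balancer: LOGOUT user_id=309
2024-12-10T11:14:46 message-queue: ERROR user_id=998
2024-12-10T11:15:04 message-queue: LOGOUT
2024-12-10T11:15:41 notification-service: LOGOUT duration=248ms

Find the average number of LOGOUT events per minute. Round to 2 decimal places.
0.75

To calculate the rate:

1. Count total LOGOUT events: 12
2. Total time period: 16 minutes
3. Rate = 12 / 16 = 0.75 events per minute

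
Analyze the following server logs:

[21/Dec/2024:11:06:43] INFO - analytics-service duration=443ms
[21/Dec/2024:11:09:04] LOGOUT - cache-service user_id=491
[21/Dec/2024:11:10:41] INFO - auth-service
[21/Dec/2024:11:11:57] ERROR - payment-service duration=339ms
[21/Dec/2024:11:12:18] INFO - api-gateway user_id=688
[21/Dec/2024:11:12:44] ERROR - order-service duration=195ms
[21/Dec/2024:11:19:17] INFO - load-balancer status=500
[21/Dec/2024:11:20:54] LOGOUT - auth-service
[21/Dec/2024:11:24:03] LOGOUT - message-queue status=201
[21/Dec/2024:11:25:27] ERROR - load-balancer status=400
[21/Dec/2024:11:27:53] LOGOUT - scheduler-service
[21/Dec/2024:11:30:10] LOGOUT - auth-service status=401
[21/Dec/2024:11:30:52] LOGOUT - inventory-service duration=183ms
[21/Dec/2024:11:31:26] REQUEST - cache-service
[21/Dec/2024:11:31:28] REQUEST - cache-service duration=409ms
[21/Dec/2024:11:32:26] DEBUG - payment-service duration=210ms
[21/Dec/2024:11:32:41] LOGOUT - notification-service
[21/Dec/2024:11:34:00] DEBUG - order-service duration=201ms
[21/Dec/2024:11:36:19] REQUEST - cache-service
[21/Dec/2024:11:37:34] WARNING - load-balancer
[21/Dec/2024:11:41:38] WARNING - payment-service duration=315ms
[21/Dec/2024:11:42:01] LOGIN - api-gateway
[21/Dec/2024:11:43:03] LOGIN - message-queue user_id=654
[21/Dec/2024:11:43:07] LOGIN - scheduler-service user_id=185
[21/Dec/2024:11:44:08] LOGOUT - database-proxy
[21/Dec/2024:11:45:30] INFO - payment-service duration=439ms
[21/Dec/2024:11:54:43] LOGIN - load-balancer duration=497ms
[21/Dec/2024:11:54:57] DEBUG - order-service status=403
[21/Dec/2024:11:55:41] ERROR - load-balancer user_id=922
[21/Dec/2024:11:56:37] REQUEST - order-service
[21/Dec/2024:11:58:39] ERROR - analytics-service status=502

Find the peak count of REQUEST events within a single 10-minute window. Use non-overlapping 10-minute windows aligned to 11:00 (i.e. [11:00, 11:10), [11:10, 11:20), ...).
3

To find the burst window:

1. Divide the log period into non-overlapping 10-minute windows starting at 11:00
2. Count REQUEST events in each window
3. Find the window with maximum count
4. Maximum events in a window: 3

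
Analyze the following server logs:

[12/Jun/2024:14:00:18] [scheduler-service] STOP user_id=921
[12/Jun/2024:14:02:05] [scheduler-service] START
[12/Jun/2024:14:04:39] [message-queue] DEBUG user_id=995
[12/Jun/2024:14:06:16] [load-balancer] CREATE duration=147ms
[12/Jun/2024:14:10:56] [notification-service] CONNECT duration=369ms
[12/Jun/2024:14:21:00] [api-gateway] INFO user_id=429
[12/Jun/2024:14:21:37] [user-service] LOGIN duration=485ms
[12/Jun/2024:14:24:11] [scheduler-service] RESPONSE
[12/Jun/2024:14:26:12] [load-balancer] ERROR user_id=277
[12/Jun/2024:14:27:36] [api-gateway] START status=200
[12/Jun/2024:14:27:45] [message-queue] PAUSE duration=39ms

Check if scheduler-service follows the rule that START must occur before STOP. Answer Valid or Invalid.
Invalid

To validate ordering:

1. Required order: START → STOP
2. Rule: START must occur before STOP
3. Check actual order of events for scheduler-service
4. Result: Invalid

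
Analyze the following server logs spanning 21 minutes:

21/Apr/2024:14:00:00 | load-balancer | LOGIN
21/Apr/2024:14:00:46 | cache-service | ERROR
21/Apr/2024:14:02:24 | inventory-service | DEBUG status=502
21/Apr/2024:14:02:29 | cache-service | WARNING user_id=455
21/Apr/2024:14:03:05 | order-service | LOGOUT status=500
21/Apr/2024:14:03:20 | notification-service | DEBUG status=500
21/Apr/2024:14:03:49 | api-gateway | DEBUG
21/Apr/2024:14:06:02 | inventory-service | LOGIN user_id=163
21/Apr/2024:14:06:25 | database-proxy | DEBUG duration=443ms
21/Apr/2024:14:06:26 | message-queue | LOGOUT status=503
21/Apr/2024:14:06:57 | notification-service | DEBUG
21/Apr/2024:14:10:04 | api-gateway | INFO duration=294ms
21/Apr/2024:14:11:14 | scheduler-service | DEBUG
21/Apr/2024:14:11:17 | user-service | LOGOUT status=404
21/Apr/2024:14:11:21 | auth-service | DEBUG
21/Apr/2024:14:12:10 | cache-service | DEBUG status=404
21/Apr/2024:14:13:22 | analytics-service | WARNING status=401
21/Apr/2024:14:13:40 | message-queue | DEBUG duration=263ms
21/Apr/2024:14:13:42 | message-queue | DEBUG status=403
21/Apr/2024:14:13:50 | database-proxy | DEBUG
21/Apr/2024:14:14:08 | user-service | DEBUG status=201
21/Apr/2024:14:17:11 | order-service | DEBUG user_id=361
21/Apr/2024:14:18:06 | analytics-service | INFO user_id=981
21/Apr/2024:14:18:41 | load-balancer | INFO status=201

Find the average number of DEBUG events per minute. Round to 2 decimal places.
0.62

To calculate the rate:

1. Count total DEBUG events: 13
2. Total time period: 21 minutes
3. Rate = 13 / 21 = 0.62 events per minute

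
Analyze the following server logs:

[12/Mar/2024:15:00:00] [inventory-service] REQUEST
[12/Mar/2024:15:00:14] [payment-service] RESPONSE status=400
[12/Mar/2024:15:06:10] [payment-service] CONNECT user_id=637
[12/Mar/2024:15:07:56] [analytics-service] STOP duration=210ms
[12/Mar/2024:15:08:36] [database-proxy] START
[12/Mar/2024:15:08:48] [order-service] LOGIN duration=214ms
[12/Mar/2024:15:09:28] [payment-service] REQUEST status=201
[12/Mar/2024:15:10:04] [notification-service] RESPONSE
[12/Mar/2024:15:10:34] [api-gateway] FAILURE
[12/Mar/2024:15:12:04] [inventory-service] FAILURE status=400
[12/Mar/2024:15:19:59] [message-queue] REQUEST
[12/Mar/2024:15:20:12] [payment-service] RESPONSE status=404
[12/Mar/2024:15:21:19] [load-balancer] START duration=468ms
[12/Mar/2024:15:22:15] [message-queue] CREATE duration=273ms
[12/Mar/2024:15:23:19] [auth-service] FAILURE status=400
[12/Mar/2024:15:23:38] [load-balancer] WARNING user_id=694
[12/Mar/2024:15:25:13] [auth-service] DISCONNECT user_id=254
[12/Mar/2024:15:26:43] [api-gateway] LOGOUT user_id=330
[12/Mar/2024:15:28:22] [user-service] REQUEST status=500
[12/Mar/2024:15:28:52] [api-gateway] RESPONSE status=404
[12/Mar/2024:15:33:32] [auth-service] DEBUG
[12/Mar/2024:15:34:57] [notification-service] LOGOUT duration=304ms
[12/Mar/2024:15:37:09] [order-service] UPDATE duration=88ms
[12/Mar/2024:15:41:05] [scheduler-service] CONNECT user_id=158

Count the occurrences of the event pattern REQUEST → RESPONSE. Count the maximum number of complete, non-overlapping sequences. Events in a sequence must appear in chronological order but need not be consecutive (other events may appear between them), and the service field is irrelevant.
4

To count sequences:

1. Look for pattern: REQUEST → RESPONSE
2. Greedily scan the log in chronological order, matching each sequence element in turn (ignoring service)
3. Each time the full pattern completes, increment the count and restart matching from the next event
4. Complete non-overlapping sequences found: 4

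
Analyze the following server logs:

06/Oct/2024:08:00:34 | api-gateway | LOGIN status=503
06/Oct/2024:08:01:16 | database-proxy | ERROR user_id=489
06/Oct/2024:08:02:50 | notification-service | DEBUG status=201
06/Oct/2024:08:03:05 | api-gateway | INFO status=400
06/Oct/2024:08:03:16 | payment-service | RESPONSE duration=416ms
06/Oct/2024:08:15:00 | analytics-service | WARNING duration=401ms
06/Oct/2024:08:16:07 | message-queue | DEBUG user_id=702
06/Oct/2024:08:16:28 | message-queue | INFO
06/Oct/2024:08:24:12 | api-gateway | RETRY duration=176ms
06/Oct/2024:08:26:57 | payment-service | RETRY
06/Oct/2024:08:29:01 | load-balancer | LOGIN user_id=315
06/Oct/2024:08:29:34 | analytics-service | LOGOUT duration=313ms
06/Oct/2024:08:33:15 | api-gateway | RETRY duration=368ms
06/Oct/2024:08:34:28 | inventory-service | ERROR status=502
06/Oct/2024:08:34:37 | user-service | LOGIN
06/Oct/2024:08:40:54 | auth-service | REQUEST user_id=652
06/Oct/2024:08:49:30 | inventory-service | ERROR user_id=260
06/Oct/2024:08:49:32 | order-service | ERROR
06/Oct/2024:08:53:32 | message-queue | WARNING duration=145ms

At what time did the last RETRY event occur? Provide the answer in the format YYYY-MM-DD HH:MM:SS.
2024-10-06 08:33:15

To find the last event:

1. Filter for all RETRY events
2. Sort by timestamp
3. Select the last one
4. Timestamp: 2024-10-06 08:33:15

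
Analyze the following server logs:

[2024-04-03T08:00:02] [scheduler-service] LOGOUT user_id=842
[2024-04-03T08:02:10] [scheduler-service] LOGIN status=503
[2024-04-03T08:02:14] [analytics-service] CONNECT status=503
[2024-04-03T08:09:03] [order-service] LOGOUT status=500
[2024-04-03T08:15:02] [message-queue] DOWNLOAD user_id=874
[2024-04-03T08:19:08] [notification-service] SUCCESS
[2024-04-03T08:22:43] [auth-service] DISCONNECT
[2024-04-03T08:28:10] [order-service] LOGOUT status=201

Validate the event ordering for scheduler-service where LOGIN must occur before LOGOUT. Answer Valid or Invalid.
Invalid

To validate ordering:

1. Required order: LOGIN → LOGOUT
2. Rule: LOGIN must occur before LOGOUT
3. Check actual order of events for scheduler-service
4. Result: Invalid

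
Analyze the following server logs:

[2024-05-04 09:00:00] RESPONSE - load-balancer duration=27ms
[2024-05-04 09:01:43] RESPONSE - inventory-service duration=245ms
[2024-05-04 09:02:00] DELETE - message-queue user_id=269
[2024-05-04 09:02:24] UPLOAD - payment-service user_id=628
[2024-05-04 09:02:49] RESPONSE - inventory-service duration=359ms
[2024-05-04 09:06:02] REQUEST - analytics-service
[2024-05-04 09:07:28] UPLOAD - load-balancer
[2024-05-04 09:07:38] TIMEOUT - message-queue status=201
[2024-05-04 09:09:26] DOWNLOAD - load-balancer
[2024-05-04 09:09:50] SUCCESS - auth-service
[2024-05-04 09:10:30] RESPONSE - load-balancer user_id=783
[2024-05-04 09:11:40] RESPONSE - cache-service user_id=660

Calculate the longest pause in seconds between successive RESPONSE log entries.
461

To find the longest gap:

1. Extract all RESPONSE events in chronological order
2. Calculate time differences between consecutive events
3. Find the maximum difference
4. Longest gap: 461 seconds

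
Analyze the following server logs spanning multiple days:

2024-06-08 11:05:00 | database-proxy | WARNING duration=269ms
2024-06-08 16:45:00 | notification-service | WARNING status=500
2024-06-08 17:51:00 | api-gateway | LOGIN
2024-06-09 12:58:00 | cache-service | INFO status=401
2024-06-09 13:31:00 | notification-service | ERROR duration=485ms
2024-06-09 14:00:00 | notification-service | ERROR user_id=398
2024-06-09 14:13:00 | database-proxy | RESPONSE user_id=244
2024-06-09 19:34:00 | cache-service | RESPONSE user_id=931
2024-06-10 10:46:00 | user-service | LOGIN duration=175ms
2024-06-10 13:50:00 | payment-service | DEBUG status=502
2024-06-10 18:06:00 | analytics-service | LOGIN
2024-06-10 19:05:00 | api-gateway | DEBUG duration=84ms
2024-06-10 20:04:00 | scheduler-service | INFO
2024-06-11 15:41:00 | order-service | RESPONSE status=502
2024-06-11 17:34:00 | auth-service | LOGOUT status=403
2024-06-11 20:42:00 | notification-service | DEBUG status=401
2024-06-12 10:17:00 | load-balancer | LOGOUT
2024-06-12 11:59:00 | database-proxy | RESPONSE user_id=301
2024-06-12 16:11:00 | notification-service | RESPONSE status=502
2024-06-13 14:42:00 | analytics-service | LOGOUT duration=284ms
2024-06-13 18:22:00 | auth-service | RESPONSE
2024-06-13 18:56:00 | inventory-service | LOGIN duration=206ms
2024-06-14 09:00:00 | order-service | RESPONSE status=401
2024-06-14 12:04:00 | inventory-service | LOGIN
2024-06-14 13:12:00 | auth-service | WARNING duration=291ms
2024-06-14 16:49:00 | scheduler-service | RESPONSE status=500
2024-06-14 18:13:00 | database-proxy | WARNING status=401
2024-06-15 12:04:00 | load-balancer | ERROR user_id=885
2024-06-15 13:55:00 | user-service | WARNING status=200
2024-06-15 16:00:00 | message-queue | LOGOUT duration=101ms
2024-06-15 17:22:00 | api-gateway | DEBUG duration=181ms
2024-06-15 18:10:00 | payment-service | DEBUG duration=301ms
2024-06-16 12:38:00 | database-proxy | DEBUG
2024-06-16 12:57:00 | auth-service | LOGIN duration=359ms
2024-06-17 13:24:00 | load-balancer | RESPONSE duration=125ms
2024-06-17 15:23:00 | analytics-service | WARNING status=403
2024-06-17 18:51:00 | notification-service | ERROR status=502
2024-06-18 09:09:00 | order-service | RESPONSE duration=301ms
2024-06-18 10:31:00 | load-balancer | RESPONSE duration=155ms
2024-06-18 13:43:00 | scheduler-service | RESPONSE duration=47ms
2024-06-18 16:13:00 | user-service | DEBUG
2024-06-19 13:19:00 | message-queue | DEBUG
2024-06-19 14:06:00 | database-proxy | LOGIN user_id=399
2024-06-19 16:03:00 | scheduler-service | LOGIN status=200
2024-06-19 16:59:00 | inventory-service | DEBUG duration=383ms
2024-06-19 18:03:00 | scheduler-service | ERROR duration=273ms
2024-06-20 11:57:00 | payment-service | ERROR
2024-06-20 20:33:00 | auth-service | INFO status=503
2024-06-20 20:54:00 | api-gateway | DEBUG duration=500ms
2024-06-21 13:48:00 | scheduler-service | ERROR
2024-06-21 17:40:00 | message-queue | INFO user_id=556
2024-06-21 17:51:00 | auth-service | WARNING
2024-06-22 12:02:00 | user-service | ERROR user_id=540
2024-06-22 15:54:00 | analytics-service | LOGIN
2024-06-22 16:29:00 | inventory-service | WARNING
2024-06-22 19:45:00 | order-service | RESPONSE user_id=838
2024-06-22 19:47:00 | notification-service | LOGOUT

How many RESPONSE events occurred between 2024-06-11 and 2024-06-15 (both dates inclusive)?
6

To filter by date range:

1. Date range: 2024-06-11 through 2024-06-15, both dates inclusive
2. Filter for RESPONSE events whose date falls in this range
3. Count matching events: 6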